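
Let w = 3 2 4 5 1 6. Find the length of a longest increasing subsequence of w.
4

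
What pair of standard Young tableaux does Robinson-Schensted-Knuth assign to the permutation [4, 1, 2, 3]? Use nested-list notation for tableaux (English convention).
Insert each entry of the permutation into P by Schensted row insertion, recording in Q the position of each new cell.

Insert 4: appended to row 1. P = [[4]].
Insert 1: 1 bumps 4 from row 1; 4 starts row 2. P = [[1], [4]].
Insert 2: appended to row 1. P = [[1, 2], [4]].
Insert 3: appended to row 1. P = [[1, 2, 3], [4]].

So P = [[1, 2, 3], [4]], Q = [[1, 3, 4], [2]].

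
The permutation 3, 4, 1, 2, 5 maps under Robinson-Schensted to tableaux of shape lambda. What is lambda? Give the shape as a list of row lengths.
[3, 2]

RSK row insertion gives P = [[1, 2, 5], [3, 4]], which has shape [3, 2].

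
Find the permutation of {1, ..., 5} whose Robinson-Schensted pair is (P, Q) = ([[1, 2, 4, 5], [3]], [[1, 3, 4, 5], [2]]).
Reverse the RSK construction: for i from n down to 1, find the cell of Q containing i, remove the entry at that cell from P, and reverse-bump it up through P; the value ejected from row 1 is w(i).

Step i=5: Q has 5 at row 1, column 4; remove that cell from P, ejecting 5. So w(5) = 5. P is now [[1, 2, 4], [3]].
Step i=4: Q has 4 at row 1, column 3; remove that cell from P, ejecting 4. So w(4) = 4. P is now [[1, 2], [3]].
Step i=3: Q has 3 at row 1, column 2; remove that cell from P, ejecting 2. So w(3) = 2. P is now [[1], [3]].
Step i=2: Q has 2 at row 2, column 1; remove 3 from row 2 of P and reverse-bump: 3 enters row 1 and ejects 1. So w(2) = 1. P is now [[3]].
Step i=1: Q has 1 at row 1, column 1; remove that cell from P, ejecting 3. So w(1) = 3. P is now [].

So w = 3 1 2 4 5.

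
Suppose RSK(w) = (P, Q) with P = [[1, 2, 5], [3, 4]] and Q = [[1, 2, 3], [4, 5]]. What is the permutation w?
Reverse the RSK construction: for i from n down to 1, find the cell of Q containing i, remove the entry at that cell from P, and reverse-bump it up through P; the value ejected from row 1 is w(i).

Step i=5: Q has 5 at row 2, column 2; remove 4 from row 2 of P and reverse-bump: 4 enters row 1 and ejects 2. So w(5) = 2. P is now [[1, 4, 5], [3]].
Step i=4: Q has 4 at row 2, column 1; remove 3 from row 2 of P and reverse-bump: 3 enters row 1 and ejects 1. So w(4) = 1. P is now [[3, 4, 5]].
Step i=3: Q has 3 at row 1, column 3; remove that cell from P, ejecting 5. So w(3) = 5. P is now [[3, 4]].
Step i=2: Q has 2 at row 1, column 2; remove that cell from P, ejecting 4. So w(2) = 4. P is now [[3]].
Step i=1: Q has 1 at row 1, column 1; remove that cell from P, ejecting 3. So w(1) = 3. P is now [].

So w = 3 4 5 1 2.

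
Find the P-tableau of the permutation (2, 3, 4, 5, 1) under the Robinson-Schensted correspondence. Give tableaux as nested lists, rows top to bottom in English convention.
P = [[1, 3, 4, 5], [2]]

After inserting 2: P = [[2]].
After inserting 3: P = [[2, 3]].
After inserting 4: P = [[2, 3, 4]].
After inserting 5: P = [[2, 3, 4, 5]].
After inserting 1: P = [[1, 3, 4, 5], [2]].

So P = [[1, 3, 4, 5], [2]].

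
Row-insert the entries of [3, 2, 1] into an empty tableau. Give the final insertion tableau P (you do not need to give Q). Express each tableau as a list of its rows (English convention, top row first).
P = [[1], [2], [3]]

Insert 3: appended to row 1. P = [[3]].
Insert 2: 2 bumps 3 from row 1; 3 starts row 2. P = [[2], [3]].
Insert 1: 1 bumps 2 from row 1; 2 bumps 3 from row 2; 3 starts row 3. P = [[1], [2], [3]].

So P = [[1], [2], [3]].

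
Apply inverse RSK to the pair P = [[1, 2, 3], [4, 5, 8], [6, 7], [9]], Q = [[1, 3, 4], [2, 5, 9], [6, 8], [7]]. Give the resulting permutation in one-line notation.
Reverse RSK: for i = n, n-1, ..., 1, locate i in Q, remove the corresponding corner cell from P, and reverse-bump its entry up through P; the value ejected from row 1 is w(i).

So w = 6 4 7 9 8 5 1 2 3.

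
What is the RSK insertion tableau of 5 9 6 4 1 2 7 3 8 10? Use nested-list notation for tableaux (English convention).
Insert 5: appended to row 1. P = [[5]].
Insert 9: appended to row 1. P = [[5, 9]].
Insert 6: 6 bumps 9 from row 1; 9 starts row 2. P = [[5, 6], [9]].
Insert 4: 4 bumps 5 from row 1; 5 bumps 9 from row 2; 9 starts row 3. P = [[4, 6], [5], [9]].
Insert 1: 1 bumps 4 from row 1; 4 bumps 5 from row 2; 5 bumps 9 from row 3; 9 starts row 4. P = [[1, 6], [4], [5], [9]].
Insert 2: 2 bumps 6 from row 1; 6 appends to row 2. P = [[1, 2], [4, 6], [5], [9]].
Insert 7: appended to row 1. P = [[1, 2, 7], [4, 6], [5], [9]].
Insert 3: 3 bumps 7 from row 1; 7 appends to row 2. P = [[1, 2, 3], [4, 6, 7], [5], [9]].
Insert 8: appended to row 1. P = [[1, 2, 3, 8], [4, 6, 7], [5], [9]].
Insert 10: appended to row 1. P = [[1, 2, 3, 8, 10], [4, 6, 7], [5], [9]].

So P = [[1, 2, 3, 8, 10], [4, 6, 7], [5], [9]].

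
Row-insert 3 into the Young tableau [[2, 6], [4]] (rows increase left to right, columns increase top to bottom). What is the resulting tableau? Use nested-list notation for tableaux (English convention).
[[2, 3], [4, 6]]

In row 1, 3 replaces 6 (the leftmost entry greater than 3); 6 is bumped to row 2. 6 is appended to row 2. The new tableau is [[2, 3], [4, 6]].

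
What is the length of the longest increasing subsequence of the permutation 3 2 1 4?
2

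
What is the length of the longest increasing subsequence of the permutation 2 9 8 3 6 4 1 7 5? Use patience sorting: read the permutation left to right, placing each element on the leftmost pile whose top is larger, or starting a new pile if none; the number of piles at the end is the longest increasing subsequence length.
2: new pile. tops = [2]
9: new pile. tops = [2, 9]
8: onto pile 2 (replacing 9). tops = [2, 8]
3: onto pile 2 (replacing 8). tops = [2, 3]
6: new pile. tops = [2, 3, 6]
4: onto pile 3 (replacing 6). tops = [2, 3, 4]
1: onto pile 1 (replacing 2). tops = [1, 3, 4]
7: new pile. tops = [1, 3, 4, 7]
5: onto pile 4 (replacing 7). tops = [1, 3, 4, 5]

4 piles, so the longest increasing subsequence has length 4.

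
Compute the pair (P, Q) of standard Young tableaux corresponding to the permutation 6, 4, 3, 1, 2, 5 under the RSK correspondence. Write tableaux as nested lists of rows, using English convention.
Insert each entry of the permutation into P by Schensted row insertion, recording in Q the position of each new cell.

Insert 6: appended to row 1. P = [[6]].
Insert 4: 4 bumps 6 from row 1; 6 starts row 2. P = [[4], [6]].
Insert 3: 3 bumps 4 from row 1; 4 bumps 6 from row 2; 6 starts row 3. P = [[3], [4], [6]].
Insert 1: 1 bumps 3 from row 1; 3 bumps 4 from row 2; 4 bumps 6 from row 3; 6 starts row 4. P = [[1], [3], [4], [6]].
Insert 2: appended to row 1. P = [[1, 2], [3], [4], [6]].
Insert 5: appended to row 1. P = [[1, 2, 5], [3], [4], [6]].

So P = [[1, 2, 5], [3], [4], [6]], Q = [[1, 5, 6], [2], [3], [4]].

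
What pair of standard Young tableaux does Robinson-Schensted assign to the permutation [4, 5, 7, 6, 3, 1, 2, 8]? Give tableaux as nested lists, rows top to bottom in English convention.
Insert each entry of the permutation into P by Schensted row insertion, recording in Q the position of each new cell.

After inserting 4: P = [[4]].
After inserting 5: P = [[4, 5]].
After inserting 7: P = [[4, 5, 7]].
After inserting 6: P = [[4, 5, 6], [7]].
After inserting 3: P = [[3, 5, 6], [4], [7]].
After inserting 1: P = [[1, 5, 6], [3], [4], [7]].
After inserting 2: P = [[1, 2, 6], [3, 5], [4], [7]].
After inserting 8: P = [[1, 2, 6, 8], [3, 5], [4], [7]].

So P = [[1, 2, 6, 8], [3, 5], [4], [7]], Q = [[1, 2, 3, 8], [4, 7], [5], [6]].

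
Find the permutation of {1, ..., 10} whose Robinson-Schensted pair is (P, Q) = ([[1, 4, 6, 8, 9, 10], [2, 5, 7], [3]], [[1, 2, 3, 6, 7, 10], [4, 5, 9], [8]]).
Reverse the RSK construction: for i from n down to 1, find the cell of Q containing i, remove the entry at that cell from P, and reverse-bump it up through P; the value ejected from row 1 is w(i).

Step i=10: Q has 10 at row 1, column 6; remove that cell from P, ejecting 10. So w(10) = 10. P is now [[1, 4, 6, 8, 9], [2, 5, 7], [3]].
Step i=9: Q has 9 at row 2, column 3; remove 7 from row 2 of P and reverse-bump: 7 enters row 1 and ejects 6. So w(9) = 6. P is now [[1, 4, 7, 8, 9], [2, 5], [3]].
Step i=8: Q has 8 at row 3, column 1; remove 3 from row 3 of P and reverse-bump: 3 enters row 2 and ejects 2; 2 enters row 1 and ejects 1. So w(8) = 1. P is now [[2, 4, 7, 8, 9], [3, 5]].
Step i=7: Q has 7 at row 1, column 5; remove that cell from P, ejecting 9. So w(7) = 9. P is now [[2, 4, 7, 8], [3, 5]].
Step i=6: Q has 6 at row 1, column 4; remove that cell from P, ejecting 8. So w(6) = 8. P is now [[2, 4, 7], [3, 5]].
Step i=5: Q has 5 at row 2, column 2; remove 5 from row 2 of P and reverse-bump: 5 enters row 1 and ejects 4. So w(5) = 4. P is now [[2, 5, 7], [3]].
Step i=4: Q has 4 at row 2, column 1; remove 3 from row 2 of P and reverse-bump: 3 enters row 1 and ejects 2. So w(4) = 2. P is now [[3, 5, 7]].
Step i=3: Q has 3 at row 1, column 3; remove that cell from P, ejecting 7. So w(3) = 7. P is now [[3, 5]].
Step i=2: Q has 2 at row 1, column 2; remove that cell from P, ejecting 5. So w(2) = 5. P is now [[3]].
Step i=1: Q has 1 at row 1, column 1; remove that cell from P, ejecting 3. So w(1) = 3. P is now [].

So w = 3 5 7 2 4 8 9 1 6 10.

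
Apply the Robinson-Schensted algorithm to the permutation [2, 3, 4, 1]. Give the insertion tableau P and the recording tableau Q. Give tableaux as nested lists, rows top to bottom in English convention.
P = [[1, 3, 4], [2]], Q = [[1, 2, 3], [4]]

Insert each entry of the permutation into P by Schensted row insertion, recording in Q the position of each new cell.

After inserting 2: P = [[2]].
After inserting 3: P = [[2, 3]].
After inserting 4: P = [[2, 3, 4]].
After inserting 1: P = [[1, 3, 4], [2]].

So P = [[1, 3, 4], [2]], Q = [[1, 2, 3], [4]].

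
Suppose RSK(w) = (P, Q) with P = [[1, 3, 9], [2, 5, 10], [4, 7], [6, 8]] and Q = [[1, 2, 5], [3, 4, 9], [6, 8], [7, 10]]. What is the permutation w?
6 8 4 7 10 2 1 5 9 3

Reverse the RSK construction: for i from n down to 1, find the cell of Q containing i, remove the entry at that cell from P, and reverse-bump it up through P; the value ejected from row 1 is w(i).

Step i=10: Q has 10 at row 4, column 2; remove 8 from row 4 of P and reverse-bump: 8 enters row 3 and ejects 7; 7 enters row 2 and ejects 5; 5 enters row 1 and ejects 3. So w(10) = 3. P is now [[1, 5, 9], [2, 7, 10], [4, 8], [6]].
Step i=9: Q has 9 at row 2, column 3; remove 10 from row 2 of P and reverse-bump: 10 enters row 1 and ejects 9. So w(9) = 9. P is now [[1, 5, 10], [2, 7], [4, 8], [6]].
Step i=8: Q has 8 at row 3, column 2; remove 8 from row 3 of P and reverse-bump: 8 enters row 2 and ejects 7; 7 enters row 1 and ejects 5. So w(8) = 5. P is now [[1, 7, 10], [2, 8], [4], [6]].
Step i=7: Q has 7 at row 4, column 1; remove 6 from row 4 of P and reverse-bump: 6 enters row 3 and ejects 4; 4 enters row 2 and ejects 2; 2 enters row 1 and ejects 1. So w(7) = 1. P is now [[2, 7, 10], [4, 8], [6]].
Step i=6: Q has 6 at row 3, column 1; remove 6 from row 3 of P and reverse-bump: 6 enters row 2 and ejects 4; 4 enters row 1 and ejects 2. So w(6) = 2. P is now [[4, 7, 10], [6, 8]].
Step i=5: Q has 5 at row 1, column 3; remove that cell from P, ejecting 10. So w(5) = 10. P is now [[4, 7], [6, 8]].
Step i=4: Q has 4 at row 2, column 2; remove 8 from row 2 of P and reverse-bump: 8 enters row 1 and ejects 7. So w(4) = 7. P is now [[4, 8], [6]].
Step i=3: Q has 3 at row 2, column 1; remove 6 from row 2 of P and reverse-bump: 6 enters row 1 and ejects 4. So w(3) = 4. P is now [[6, 8]].
Step i=2: Q has 2 at row 1, column 2; remove that cell from P, ejecting 8. So w(2) = 8. P is now [[6]].
Step i=1: Q has 1 at row 1, column 1; remove that cell from P, ejecting 6. So w(1) = 6. P is now [].

So w = 6 8 4 7 10 2 1 5 9 3.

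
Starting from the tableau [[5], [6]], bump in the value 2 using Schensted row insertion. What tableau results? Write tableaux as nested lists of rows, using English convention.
In row 1, 2 replaces 5 (the leftmost entry greater than 2); 5 is bumped to row 2. In row 2, 5 replaces 6 (the leftmost entry greater than 5); 6 is bumped to row 3. 6 starts a new row 3. The new tableau is [[2], [5], [6]].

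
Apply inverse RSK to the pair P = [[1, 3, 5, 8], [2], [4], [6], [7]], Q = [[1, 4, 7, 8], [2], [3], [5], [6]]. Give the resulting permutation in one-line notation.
Reverse RSK: for i = n, n-1, ..., 1, locate i in Q, remove the corresponding corner cell from P, and reverse-bump its entry up through P; the value ejected from row 1 is w(i).

So w = 7 6 2 4 3 1 5 8.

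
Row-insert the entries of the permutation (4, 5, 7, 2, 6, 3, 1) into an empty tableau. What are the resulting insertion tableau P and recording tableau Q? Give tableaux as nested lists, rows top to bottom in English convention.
Insert each entry of the permutation into P by Schensted row insertion, recording in Q the position of each new cell.

Insert 4: appended to row 1. P = [[4]], Q = [[1]].
Insert 5: appended to row 1. P = [[4, 5]], Q = [[1, 2]].
Insert 7: appended to row 1. P = [[4, 5, 7]], Q = [[1, 2, 3]].
Insert 2: 2 bumps 4 from row 1; 4 starts row 2. P = [[2, 5, 7], [4]], Q = [[1, 2, 3], [4]].
Insert 6: 6 bumps 7 from row 1; 7 appends to row 2. P = [[2, 5, 6], [4, 7]], Q = [[1, 2, 3], [4, 5]].
Insert 3: 3 bumps 5 from row 1; 5 bumps 7 from row 2; 7 starts row 3. P = [[2, 3, 6], [4, 5], [7]], Q = [[1, 2, 3], [4, 5], [6]].
Insert 1: 1 bumps 2 from row 1; 2 bumps 4 from row 2; 4 bumps 7 from row 3; 7 starts row 4. P = [[1, 3, 6], [2, 5], [4], [7]], Q = [[1, 2, 3], [4, 5], [6], [7]].

So P = [[1, 3, 6], [2, 5], [4], [7]], Q = [[1, 2, 3], [4, 5], [6], [7]].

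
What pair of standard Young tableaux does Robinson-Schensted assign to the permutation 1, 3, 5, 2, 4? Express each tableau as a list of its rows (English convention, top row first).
Insert each entry of the permutation into P by Schensted row insertion, recording in Q the position of each new cell.

Insert 1: appended to row 1. P = [[1]], Q = [[1]].
Insert 3: appended to row 1. P = [[1, 3]], Q = [[1, 2]].
Insert 5: appended to row 1. P = [[1, 3, 5]], Q = [[1, 2, 3]].
Insert 2: 2 bumps 3 from row 1; 3 starts row 2. P = [[1, 2, 5], [3]], Q = [[1, 2, 3], [4]].
Insert 4: 4 bumps 5 from row 1; 5 appends to row 2. P = [[1, 2, 4], [3, 5]], Q = [[1, 2, 3], [4, 5]].

So P = [[1, 2, 4], [3, 5]], Q = [[1, 2, 3], [4, 5]].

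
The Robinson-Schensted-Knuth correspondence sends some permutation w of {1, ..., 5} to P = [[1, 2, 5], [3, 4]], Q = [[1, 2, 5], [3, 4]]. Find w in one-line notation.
3 4 1 2 5

Reverse RSK: for i = n, n-1, ..., 1, locate i in Q, remove the corresponding corner cell from P, and reverse-bump its entry up through P; the value ejected from row 1 is w(i).

So w = 3 4 1 2 5.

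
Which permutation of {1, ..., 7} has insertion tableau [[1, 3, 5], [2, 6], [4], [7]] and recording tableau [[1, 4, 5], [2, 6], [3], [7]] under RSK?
Reverse the RSK construction: for i from n down to 1, find the cell of Q containing i, remove the entry at that cell from P, and reverse-bump it up through P; the value ejected from row 1 is w(i).

Step i=7: Q has 7 at row 4, column 1; remove 7 from row 4 of P and reverse-bump: 7 enters row 3 and ejects 4; 4 enters row 2 and ejects 2; 2 enters row 1 and ejects 1. So w(7) = 1. P is now [[2, 3, 5], [4, 6], [7]].
Step i=6: Q has 6 at row 2, column 2; remove 6 from row 2 of P and reverse-bump: 6 enters row 1 and ejects 5. So w(6) = 5. P is now [[2, 3, 6], [4], [7]].
Step i=5: Q has 5 at row 1, column 3; remove that cell from P, ejecting 6. So w(5) = 6. P is now [[2, 3], [4], [7]].
Step i=4: Q has 4 at row 1, column 2; remove that cell from P, ejecting 3. So w(4) = 3. P is now [[2], [4], [7]].
Step i=3: Q has 3 at row 3, column 1; remove 7 from row 3 of P and reverse-bump: 7 enters row 2 and ejects 4; 4 enters row 1 and ejects 2. So w(3) = 2. P is now [[4], [7]].
Step i=2: Q has 2 at row 2, column 1; remove 7 from row 2 of P and reverse-bump: 7 enters row 1 and ejects 4. So w(2) = 4. P is now [[7]].
Step i=1: Q has 1 at row 1, column 1; remove that cell from P, ejecting 7. So w(1) = 7. P is now [].

So w = 7 4 2 3 6 5 1.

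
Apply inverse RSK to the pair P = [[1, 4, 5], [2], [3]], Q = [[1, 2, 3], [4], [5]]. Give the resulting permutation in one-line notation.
Reverse the RSK construction: for i from n down to 1, find the cell of Q containing i, remove the entry at that cell from P, and reverse-bump it up through P; the value ejected from row 1 is w(i).

Step i=5: Q has 5 at row 3, column 1; remove 3 from row 3 of P and reverse-bump: 3 enters row 2 and ejects 2; 2 enters row 1 and ejects 1. So w(5) = 1. P is now [[2, 4, 5], [3]].
Step i=4: Q has 4 at row 2, column 1; remove 3 from row 2 of P and reverse-bump: 3 enters row 1 and ejects 2. So w(4) = 2. P is now [[3, 4, 5]].
Step i=3: Q has 3 at row 1, column 3; remove that cell from P, ejecting 5. So w(3) = 5. P is now [[3, 4]].
Step i=2: Q has 2 at row 1, column 2; remove that cell from P, ejecting 4. So w(2) = 4. P is now [[3]].
Step i=1: Q has 1 at row 1, column 1; remove that cell from P, ejecting 3. So w(1) = 3. P is now [].

So w = 3 4 5 2 1.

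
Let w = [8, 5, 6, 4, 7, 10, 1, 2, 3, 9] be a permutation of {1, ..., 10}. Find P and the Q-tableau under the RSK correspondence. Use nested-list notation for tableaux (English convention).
P = [[1, 2, 3, 9], [4, 6, 7, 10], [5], [8]], Q = [[1, 3, 5, 6], [2, 8, 9, 10], [4], [7]]

Insert each entry of the permutation into P by Schensted row insertion, recording in Q the position of each new cell.

Insert 8: appended to row 1. P = [[8]].
Insert 5: 5 bumps 8 from row 1; 8 starts row 2. P = [[5], [8]].
Insert 6: appended to row 1. P = [[5, 6], [8]].
Insert 4: 4 bumps 5 from row 1; 5 bumps 8 from row 2; 8 starts row 3. P = [[4, 6], [5], [8]].
Insert 7: appended to row 1. P = [[4, 6, 7], [5], [8]].
Insert 10: appended to row 1. P = [[4, 6, 7, 10], [5], [8]].
Insert 1: 1 bumps 4 from row 1; 4 bumps 5 from row 2; 5 bumps 8 from row 3; 8 starts row 4. P = [[1, 6, 7, 10], [4], [5], [8]].
Insert 2: 2 bumps 6 from row 1; 6 appends to row 2. P = [[1, 2, 7, 10], [4, 6], [5], [8]].
Insert 3: 3 bumps 7 from row 1; 7 appends to row 2. P = [[1, 2, 3, 10], [4, 6, 7], [5], [8]].
Insert 9: 9 bumps 10 from row 1; 10 appends to row 2. P = [[1, 2, 3, 9], [4, 6, 7, 10], [5], [8]].

So P = [[1, 2, 3, 9], [4, 6, 7, 10], [5], [8]], Q = [[1, 3, 5, 6], [2, 8, 9, 10], [4], [7]].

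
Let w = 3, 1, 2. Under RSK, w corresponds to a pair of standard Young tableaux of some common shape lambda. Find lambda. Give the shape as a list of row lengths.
[2, 1]

Row-insert each entry into an empty tableau.

After inserting 3: P = [[3]].
After inserting 1: P = [[1], [3]].
After inserting 2: P = [[1, 2], [3]].

The final insertion tableau P = [[1, 2], [3]] has shape [2, 1].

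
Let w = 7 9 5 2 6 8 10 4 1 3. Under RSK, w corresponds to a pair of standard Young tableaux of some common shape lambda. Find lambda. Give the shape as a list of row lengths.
RSK row insertion gives P = [[1, 3, 8, 10], [2, 4], [5, 6], [7, 9]], which has shape [4, 2, 2, 2].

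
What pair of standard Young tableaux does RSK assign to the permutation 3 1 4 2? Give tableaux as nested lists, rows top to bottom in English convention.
P = [[1, 2], [3, 4]], Q = [[1, 3], [2, 4]]

Insert each entry of the permutation into P by Schensted row insertion, recording in Q the position of each new cell.

After inserting 3: P = [[3]].
After inserting 1: P = [[1], [3]].
After inserting 4: P = [[1, 4], [3]].
After inserting 2: P = [[1, 2], [3, 4]].

So P = [[1, 2], [3, 4]], Q = [[1, 3], [2, 4]].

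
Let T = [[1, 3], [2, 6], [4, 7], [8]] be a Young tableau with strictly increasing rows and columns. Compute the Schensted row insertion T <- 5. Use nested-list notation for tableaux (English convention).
[[1, 3, 5], [2, 6], [4, 7], [8]]

5 is larger than every entry of row 1, so it is appended to row 1. The new tableau is [[1, 3, 5], [2, 6], [4, 7], [8]].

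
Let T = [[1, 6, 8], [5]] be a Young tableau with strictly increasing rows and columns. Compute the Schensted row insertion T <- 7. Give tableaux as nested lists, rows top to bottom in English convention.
In row 1, 7 replaces 8 (the leftmost entry greater than 7); 8 is bumped to row 2. 8 is appended to row 2. The new tableau is [[1, 6, 7], [5, 8]].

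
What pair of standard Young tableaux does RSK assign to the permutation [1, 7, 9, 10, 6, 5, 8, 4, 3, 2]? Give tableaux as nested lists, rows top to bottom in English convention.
Insert each entry of the permutation into P by Schensted row insertion, recording in Q the position of each new cell.

Insert 1: appended to row 1. P = [[1]], Q = [[1]].
Insert 7: appended to row 1. P = [[1, 7]], Q = [[1, 2]].
Insert 9: appended to row 1. P = [[1, 7, 9]], Q = [[1, 2, 3]].
Insert 10: appended to row 1. P = [[1, 7, 9, 10]], Q = [[1, 2, 3, 4]].
Insert 6: 6 bumps 7 from row 1; 7 starts row 2. P = [[1, 6, 9, 10], [7]], Q = [[1, 2, 3, 4], [5]].
Insert 5: 5 bumps 6 from row 1; 6 bumps 7 from row 2; 7 starts row 3. P = [[1, 5, 9, 10], [6], [7]], Q = [[1, 2, 3, 4], [5], [6]].
Insert 8: 8 bumps 9 from row 1; 9 appends to row 2. P = [[1, 5, 8, 10], [6, 9], [7]], Q = [[1, 2, 3, 4], [5, 7], [6]].
Insert 4: 4 bumps 5 from row 1; 5 bumps 6 from row 2; 6 bumps 7 from row 3; 7 starts row 4. P = [[1, 4, 8, 10], [5, 9], [6], [7]], Q = [[1, 2, 3, 4], [5, 7], [6], [8]].
Insert 3: 3 bumps 4 from row 1; 4 bumps 5 from row 2; 5 bumps 6 from row 3; 6 bumps 7 from row 4; 7 starts row 5. P = [[1, 3, 8, 10], [4, 9], [5], [6], [7]], Q = [[1, 2, 3, 4], [5, 7], [6], [8], [9]].
Insert 2: 2 bumps 3 from row 1; 3 bumps 4 from row 2; 4 bumps 5 from row 3; 5 bumps 6 from row 4; 6 bumps 7 from row 5; 7 starts row 6. P = [[1, 2, 8, 10], [3, 9], [4], [5], [6], [7]], Q = [[1, 2, 3, 4], [5, 7], [6], [8], [9], [10]].

So P = [[1, 2, 8, 10], [3, 9], [4], [5], [6], [7]], Q = [[1, 2, 3, 4], [5, 7], [6], [8], [9], [10]].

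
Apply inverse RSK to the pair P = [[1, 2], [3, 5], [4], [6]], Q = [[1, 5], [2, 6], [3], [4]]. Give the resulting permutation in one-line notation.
Reverse the RSK construction: for i from n down to 1, find the cell of Q containing i, remove the entry at that cell from P, and reverse-bump it up through P; the value ejected from row 1 is w(i).

Step i=6: Q has 6 at row 2, column 2; remove 5 from row 2 of P and reverse-bump: 5 enters row 1 and ejects 2. So w(6) = 2. P is now [[1, 5], [3], [4], [6]].
Step i=5: Q has 5 at row 1, column 2; remove that cell from P, ejecting 5. So w(5) = 5. P is now [[1], [3], [4], [6]].
Step i=4: Q has 4 at row 4, column 1; remove 6 from row 4 of P and reverse-bump: 6 enters row 3 and ejects 4; 4 enters row 2 and ejects 3; 3 enters row 1 and ejects 1. So w(4) = 1. P is now [[3], [4], [6]].
Step i=3: Q has 3 at row 3, column 1; remove 6 from row 3 of P and reverse-bump: 6 enters row 2 and ejects 4; 4 enters row 1 and ejects 3. So w(3) = 3. P is now [[4], [6]].
Step i=2: Q has 2 at row 2, column 1; remove 6 from row 2 of P and reverse-bump: 6 enters row 1 and ejects 4. So w(2) = 4. P is now [[6]].
Step i=1: Q has 1 at row 1, column 1; remove that cell from P, ejecting 6. So w(1) = 6. P is now [].

So w = 6 4 3 1 5 2.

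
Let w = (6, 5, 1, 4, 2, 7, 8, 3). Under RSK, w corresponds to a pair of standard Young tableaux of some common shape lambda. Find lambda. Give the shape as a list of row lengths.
[4, 2, 1, 1]

Row-insert each entry into an empty tableau.

After inserting 6: P = [[6]].
After inserting 5: P = [[5], [6]].
After inserting 1: P = [[1], [5], [6]].
After inserting 4: P = [[1, 4], [5], [6]].
After inserting 2: P = [[1, 2], [4], [5], [6]].
After inserting 7: P = [[1, 2, 7], [4], [5], [6]].
After inserting 8: P = [[1, 2, 7, 8], [4], [5], [6]].
After inserting 3: P = [[1, 2, 3, 8], [4, 7], [5], [6]].

The final insertion tableau P = [[1, 2, 3, 8], [4, 7], [5], [6]] has shape [4, 2, 1, 1].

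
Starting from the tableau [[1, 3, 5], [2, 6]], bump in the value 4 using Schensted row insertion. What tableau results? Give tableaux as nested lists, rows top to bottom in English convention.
[[1, 3, 4], [2, 5], [6]]

In row 1, 4 replaces 5 (the leftmost entry greater than 4); 5 is bumped to row 2. In row 2, 5 replaces 6 (the leftmost entry greater than 5); 6 is bumped to row 3. 6 starts a new row 3. The new tableau is [[1, 3, 4], [2, 5], [6]].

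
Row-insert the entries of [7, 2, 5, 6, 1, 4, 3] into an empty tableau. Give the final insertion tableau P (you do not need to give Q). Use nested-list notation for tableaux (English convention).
Insert 7: appended to row 1. P = [[7]].
Insert 2: 2 bumps 7 from row 1; 7 starts row 2. P = [[2], [7]].
Insert 5: appended to row 1. P = [[2, 5], [7]].
Insert 6: appended to row 1. P = [[2, 5, 6], [7]].
Insert 1: 1 bumps 2 from row 1; 2 bumps 7 from row 2; 7 starts row 3. P = [[1, 5, 6], [2], [7]].
Insert 4: 4 bumps 5 from row 1; 5 appends to row 2. P = [[1, 4, 6], [2, 5], [7]].
Insert 3: 3 bumps 4 from row 1; 4 bumps 5 from row 2; 5 bumps 7 from row 3; 7 starts row 4. P = [[1, 3, 6], [2, 4], [5], [7]].

So P = [[1, 3, 6], [2, 4], [5], [7]].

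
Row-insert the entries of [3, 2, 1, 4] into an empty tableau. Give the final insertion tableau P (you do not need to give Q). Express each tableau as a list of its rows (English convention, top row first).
Insert 3: appended to row 1. P = [[3]].
Insert 2: 2 bumps 3 from row 1; 3 starts row 2. P = [[2], [3]].
Insert 1: 1 bumps 2 from row 1; 2 bumps 3 from row 2; 3 starts row 3. P = [[1], [2], [3]].
Insert 4: appended to row 1. P = [[1, 4], [2], [3]].

So P = [[1, 4], [2], [3]].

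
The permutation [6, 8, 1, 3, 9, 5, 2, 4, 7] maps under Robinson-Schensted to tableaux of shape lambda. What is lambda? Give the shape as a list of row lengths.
[4, 3, 2]

Row-insert each entry into an empty tableau.

After inserting 6: P = [[6]].
After inserting 8: P = [[6, 8]].
After inserting 1: P = [[1, 8], [6]].
After inserting 3: P = [[1, 3], [6, 8]].
After inserting 9: P = [[1, 3, 9], [6, 8]].
After inserting 5: P = [[1, 3, 5], [6, 8, 9]].
After inserting 2: P = [[1, 2, 5], [3, 8, 9], [6]].
After inserting 4: P = [[1, 2, 4], [3, 5, 9], [6, 8]].
After inserting 7: P = [[1, 2, 4, 7], [3, 5, 9], [6, 8]].

The final insertion tableau P = [[1, 2, 4, 7], [3, 5, 9], [6, 8]] has shape [4, 3, 2].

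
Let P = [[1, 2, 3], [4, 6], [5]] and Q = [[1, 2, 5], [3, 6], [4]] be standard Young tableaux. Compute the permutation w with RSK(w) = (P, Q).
1 5 4 2 6 3

Reverse RSK: for i = n, n-1, ..., 1, locate i in Q, remove the corresponding corner cell from P, and reverse-bump its entry up through P; the value ejected from row 1 is w(i).

So w = 1 5 4 2 6 3.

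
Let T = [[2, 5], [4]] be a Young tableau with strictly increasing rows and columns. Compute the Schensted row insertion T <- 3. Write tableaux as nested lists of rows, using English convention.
In row 1, 3 replaces 5 (the leftmost entry greater than 3); 5 is bumped to row 2. 5 is appended to row 2. The new tableau is [[2, 3], [4, 5]].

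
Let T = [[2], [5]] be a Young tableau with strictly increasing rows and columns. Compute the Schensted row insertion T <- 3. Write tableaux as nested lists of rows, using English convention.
3 is larger than every entry of row 1, so it is appended to row 1. The new tableau is [[2, 3], [5]].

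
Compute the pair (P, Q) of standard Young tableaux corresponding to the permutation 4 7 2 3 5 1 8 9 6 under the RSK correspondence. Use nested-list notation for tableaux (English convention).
Insert each entry of the permutation into P by Schensted row insertion, recording in Q the position of each new cell.

Insert 4: appended to row 1. P = [[4]].
Insert 7: appended to row 1. P = [[4, 7]].
Insert 2: 2 bumps 4 from row 1; 4 starts row 2. P = [[2, 7], [4]].
Insert 3: 3 bumps 7 from row 1; 7 appends to row 2. P = [[2, 3], [4, 7]].
Insert 5: appended to row 1. P = [[2, 3, 5], [4, 7]].
Insert 1: 1 bumps 2 from row 1; 2 bumps 4 from row 2; 4 starts row 3. P = [[1, 3, 5], [2, 7], [4]].
Insert 8: appended to row 1. P = [[1, 3, 5, 8], [2, 7], [4]].
Insert 9: appended to row 1. P = [[1, 3, 5, 8, 9], [2, 7], [4]].
Insert 6: 6 bumps 8 from row 1; 8 appends to row 2. P = [[1, 3, 5, 6, 9], [2, 7, 8], [4]].

So P = [[1, 3, 5, 6, 9], [2, 7, 8], [4]], Q = [[1, 2, 5, 7, 8], [3, 4, 9], [6]].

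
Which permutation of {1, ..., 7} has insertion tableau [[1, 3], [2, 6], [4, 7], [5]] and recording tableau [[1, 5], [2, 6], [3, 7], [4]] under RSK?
5 4 2 1 7 6 3

Reverse the RSK construction: for i from n down to 1, find the cell of Q containing i, remove the entry at that cell from P, and reverse-bump it up through P; the value ejected from row 1 is w(i).

Step i=7: Q has 7 at row 3, column 2; remove 7 from row 3 of P and reverse-bump: 7 enters row 2 and ejects 6; 6 enters row 1 and ejects 3. So w(7) = 3. P is now [[1, 6], [2, 7], [4], [5]].
Step i=6: Q has 6 at row 2, column 2; remove 7 from row 2 of P and reverse-bump: 7 enters row 1 and ejects 6. So w(6) = 6. P is now [[1, 7], [2], [4], [5]].
Step i=5: Q has 5 at row 1, column 2; remove that cell from P, ejecting 7. So w(5) = 7. P is now [[1], [2], [4], [5]].
Step i=4: Q has 4 at row 4, column 1; remove 5 from row 4 of P and reverse-bump: 5 enters row 3 and ejects 4; 4 enters row 2 and ejects 2; 2 enters row 1 and ejects 1. So w(4) = 1. P is now [[2], [4], [5]].
Step i=3: Q has 3 at row 3, column 1; remove 5 from row 3 of P and reverse-bump: 5 enters row 2 and ejects 4; 4 enters row 1 and ejects 2. So w(3) = 2. P is now [[4], [5]].
Step i=2: Q has 2 at row 2, column 1; remove 5 from row 2 of P and reverse-bump: 5 enters row 1 and ejects 4. So w(2) = 4. P is now [[5]].
Step i=1: Q has 1 at row 1, column 1; remove that cell from P, ejecting 5. So w(1) = 5. P is now [].

So w = 5 4 2 1 7 6 3.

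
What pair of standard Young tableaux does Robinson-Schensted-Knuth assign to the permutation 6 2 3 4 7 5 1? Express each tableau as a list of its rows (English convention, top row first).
P = [[1, 3, 4, 5], [2, 7], [6]], Q = [[1, 3, 4, 5], [2, 6], [7]]

Insert each entry of the permutation into P by Schensted row insertion, recording in Q the position of each new cell.

After inserting 6: P = [[6]].
After inserting 2: P = [[2], [6]].
After inserting 3: P = [[2, 3], [6]].
After inserting 4: P = [[2, 3, 4], [6]].
After inserting 7: P = [[2, 3, 4, 7], [6]].
After inserting 5: P = [[2, 3, 4, 5], [6, 7]].
After inserting 1: P = [[1, 3, 4, 5], [2, 7], [6]].

So P = [[1, 3, 4, 5], [2, 7], [6]], Q = [[1, 3, 4, 5], [2, 6], [7]].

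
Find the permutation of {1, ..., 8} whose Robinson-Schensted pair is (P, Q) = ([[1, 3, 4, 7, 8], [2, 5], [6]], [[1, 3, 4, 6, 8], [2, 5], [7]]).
Reverse the RSK construction: for i from n down to 1, find the cell of Q containing i, remove the entry at that cell from P, and reverse-bump it up through P; the value ejected from row 1 is w(i).

Step i=8: Q has 8 at row 1, column 5; remove that cell from P, ejecting 8. So w(8) = 8. P is now [[1, 3, 4, 7], [2, 5], [6]].
Step i=7: Q has 7 at row 3, column 1; remove 6 from row 3 of P and reverse-bump: 6 enters row 2 and ejects 5; 5 enters row 1 and ejects 4. So w(7) = 4. P is now [[1, 3, 5, 7], [2, 6]].
Step i=6: Q has 6 at row 1, column 4; remove that cell from P, ejecting 7. So w(6) = 7. P is now [[1, 3, 5], [2, 6]].
Step i=5: Q has 5 at row 2, column 2; remove 6 from row 2 of P and reverse-bump: 6 enters row 1 and ejects 5. So w(5) = 5. P is now [[1, 3, 6], [2]].
Step i=4: Q has 4 at row 1, column 3; remove that cell from P, ejecting 6. So w(4) = 6. P is now [[1, 3], [2]].
Step i=3: Q has 3 at row 1, column 2; remove that cell from P, ejecting 3. So w(3) = 3. P is now [[1], [2]].
Step i=2: Q has 2 at row 2, column 1; remove 2 from row 2 of P and reverse-bump: 2 enters row 1 and ejects 1. So w(2) = 1. P is now [[2]].
Step i=1: Q has 1 at row 1, column 1; remove that cell from P, ejecting 2. So w(1) = 2. P is now [].

So w = 2 1 3 6 5 7 4 8.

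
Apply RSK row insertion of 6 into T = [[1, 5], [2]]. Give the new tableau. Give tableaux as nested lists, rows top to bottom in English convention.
[[1, 5, 6], [2]]

6 is larger than every entry of row 1, so it is appended to row 1. The new tableau is [[1, 5, 6], [2]].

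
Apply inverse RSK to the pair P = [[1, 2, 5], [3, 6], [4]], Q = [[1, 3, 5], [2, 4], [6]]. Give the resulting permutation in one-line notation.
Reverse the RSK construction: for i from n down to 1, find the cell of Q containing i, remove the entry at that cell from P, and reverse-bump it up through P; the value ejected from row 1 is w(i).

Step i=6: Q has 6 at row 3, column 1; remove 4 from row 3 of P and reverse-bump: 4 enters row 2 and ejects 3; 3 enters row 1 and ejects 2. So w(6) = 2. P is now [[1, 3, 5], [4, 6]].
Step i=5: Q has 5 at row 1, column 3; remove that cell from P, ejecting 5. So w(5) = 5. P is now [[1, 3], [4, 6]].
Step i=4: Q has 4 at row 2, column 2; remove 6 from row 2 of P and reverse-bump: 6 enters row 1 and ejects 3. So w(4) = 3. P is now [[1, 6], [4]].
Step i=3: Q has 3 at row 1, column 2; remove that cell from P, ejecting 6. So w(3) = 6. P is now [[1], [4]].
Step i=2: Q has 2 at row 2, column 1; remove 4 from row 2 of P and reverse-bump: 4 enters row 1 and ejects 1. So w(2) = 1. P is now [[4]].
Step i=1: Q has 1 at row 1, column 1; remove that cell from P, ejecting 4. So w(1) = 4. P is now [].

So w = 4 1 6 3 5 2.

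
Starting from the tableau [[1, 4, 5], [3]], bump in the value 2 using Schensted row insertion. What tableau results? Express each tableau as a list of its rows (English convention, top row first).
[[1, 2, 5], [3, 4]]

In row 1, 2 replaces 4 (the leftmost entry greater than 2); 4 is bumped to row 2. 4 is appended to row 2. The new tableau is [[1, 2, 5], [3, 4]].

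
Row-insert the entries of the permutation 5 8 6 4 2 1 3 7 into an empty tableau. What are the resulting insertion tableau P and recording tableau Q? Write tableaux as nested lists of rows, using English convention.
Insert each entry of the permutation into P by Schensted row insertion, recording in Q the position of each new cell.

Insert 5: appended to row 1. P = [[5]].
Insert 8: appended to row 1. P = [[5, 8]].
Insert 6: 6 bumps 8 from row 1; 8 starts row 2. P = [[5, 6], [8]].
Insert 4: 4 bumps 5 from row 1; 5 bumps 8 from row 2; 8 starts row 3. P = [[4, 6], [5], [8]].
Insert 2: 2 bumps 4 from row 1; 4 bumps 5 from row 2; 5 bumps 8 from row 3; 8 starts row 4. P = [[2, 6], [4], [5], [8]].
Insert 1: 1 bumps 2 from row 1; 2 bumps 4 from row 2; 4 bumps 5 from row 3; 5 bumps 8 from row 4; 8 starts row 5. P = [[1, 6], [2], [4], [5], [8]].
Insert 3: 3 bumps 6 from row 1; 6 appends to row 2. P = [[1, 3], [2, 6], [4], [5], [8]].
Insert 7: appended to row 1. P = [[1, 3, 7], [2, 6], [4], [5], [8]].

So P = [[1, 3, 7], [2, 6], [4], [5], [8]], Q = [[1, 2, 8], [3, 7], [4], [5], [6]].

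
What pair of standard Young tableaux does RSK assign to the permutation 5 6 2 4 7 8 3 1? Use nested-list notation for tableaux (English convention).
Insert each entry of the permutation into P by Schensted row insertion, recording in Q the position of each new cell.

After inserting 5: P = [[5]].
After inserting 6: P = [[5, 6]].
After inserting 2: P = [[2, 6], [5]].
After inserting 4: P = [[2, 4], [5, 6]].
After inserting 7: P = [[2, 4, 7], [5, 6]].
After inserting 8: P = [[2, 4, 7, 8], [5, 6]].
After inserting 3: P = [[2, 3, 7, 8], [4, 6], [5]].
After inserting 1: P = [[1, 3, 7, 8], [2, 6], [4], [5]].

So P = [[1, 3, 7, 8], [2, 6], [4], [5]], Q = [[1, 2, 5, 6], [3, 4], [7], [8]].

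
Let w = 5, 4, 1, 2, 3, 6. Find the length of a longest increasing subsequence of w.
4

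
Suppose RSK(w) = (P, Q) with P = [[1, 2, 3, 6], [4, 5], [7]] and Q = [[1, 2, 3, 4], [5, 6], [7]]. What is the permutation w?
1 4 5 7 2 6 3

Reverse the RSK construction: for i from n down to 1, find the cell of Q containing i, remove the entry at that cell from P, and reverse-bump it up through P; the value ejected from row 1 is w(i).

Step i=7: Q has 7 at row 3, column 1; remove 7 from row 3 of P and reverse-bump: 7 enters row 2 and ejects 5; 5 enters row 1 and ejects 3. So w(7) = 3. P is now [[1, 2, 5, 6], [4, 7]].
Step i=6: Q has 6 at row 2, column 2; remove 7 from row 2 of P and reverse-bump: 7 enters row 1 and ejects 6. So w(6) = 6. P is now [[1, 2, 5, 7], [4]].
Step i=5: Q has 5 at row 2, column 1; remove 4 from row 2 of P and reverse-bump: 4 enters row 1 and ejects 2. So w(5) = 2. P is now [[1, 4, 5, 7]].
Step i=4: Q has 4 at row 1, column 4; remove that cell from P, ejecting 7. So w(4) = 7. P is now [[1, 4, 5]].
Step i=3: Q has 3 at row 1, column 3; remove that cell from P, ejecting 5. So w(3) = 5. P is now [[1, 4]].
Step i=2: Q has 2 at row 1, column 2; remove that cell from P, ejecting 4. So w(2) = 4. P is now [[1]].
Step i=1: Q has 1 at row 1, column 1; remove that cell from P, ejecting 1. So w(1) = 1. P is now [].

So w = 1 4 5 7 2 6 3.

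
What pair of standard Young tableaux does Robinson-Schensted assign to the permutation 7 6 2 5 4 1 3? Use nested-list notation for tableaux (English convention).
P = [[1, 3], [2, 4], [5], [6], [7]], Q = [[1, 4], [2, 7], [3], [5], [6]]

Insert each entry of the permutation into P by Schensted row insertion, recording in Q the position of each new cell.

Insert 7: appended to row 1. P = [[7]], Q = [[1]].
Insert 6: 6 bumps 7 from row 1; 7 starts row 2. P = [[6], [7]], Q = [[1], [2]].
Insert 2: 2 bumps 6 from row 1; 6 bumps 7 from row 2; 7 starts row 3. P = [[2], [6], [7]], Q = [[1], [2], [3]].
Insert 5: appended to row 1. P = [[2, 5], [6], [7]], Q = [[1, 4], [2], [3]].
Insert 4: 4 bumps 5 from row 1; 5 bumps 6 from row 2; 6 bumps 7 from row 3; 7 starts row 4. P = [[2, 4], [5], [6], [7]], Q = [[1, 4], [2], [3], [5]].
Insert 1: 1 bumps 2 from row 1; 2 bumps 5 from row 2; 5 bumps 6 from row 3; 6 bumps 7 from row 4; 7 starts row 5. P = [[1, 4], [2], [5], [6], [7]], Q = [[1, 4], [2], [3], [5], [6]].
Insert 3: 3 bumps 4 from row 1; 4 appends to row 2. P = [[1, 3], [2, 4], [5], [6], [7]], Q = [[1, 4], [2, 7], [3], [5], [6]].

So P = [[1, 3], [2, 4], [5], [6], [7]], Q = [[1, 4], [2, 7], [3], [5], [6]].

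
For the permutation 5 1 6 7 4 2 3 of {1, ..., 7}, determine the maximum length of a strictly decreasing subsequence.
3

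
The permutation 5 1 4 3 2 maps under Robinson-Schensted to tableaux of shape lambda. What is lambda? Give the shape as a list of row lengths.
[2, 1, 1, 1]

RSK row insertion gives P = [[1, 2], [3], [4], [5]], which has shape [2, 1, 1, 1].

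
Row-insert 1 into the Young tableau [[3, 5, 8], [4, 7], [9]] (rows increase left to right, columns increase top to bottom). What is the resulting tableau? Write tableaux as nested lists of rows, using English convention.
[[1, 5, 8], [3, 7], [4], [9]]

In row 1, 1 replaces 3 (the leftmost entry greater than 1); 3 is bumped to row 2. In row 2, 3 replaces 4 (the leftmost entry greater than 3); 4 is bumped to row 3. In row 3, 4 replaces 9 (the leftmost entry greater than 4); 9 is bumped to row 4. 9 starts a new row 4. The new tableau is [[1, 5, 8], [3, 7], [4], [9]].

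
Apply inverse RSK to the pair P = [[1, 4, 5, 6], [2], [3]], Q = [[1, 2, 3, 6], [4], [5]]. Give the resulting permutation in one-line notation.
Reverse the RSK construction: for i from n down to 1, find the cell of Q containing i, remove the entry at that cell from P, and reverse-bump it up through P; the value ejected from row 1 is w(i).

Step i=6: Q has 6 at row 1, column 4; remove that cell from P, ejecting 6. So w(6) = 6. P is now [[1, 4, 5], [2], [3]].
Step i=5: Q has 5 at row 3, column 1; remove 3 from row 3 of P and reverse-bump: 3 enters row 2 and ejects 2; 2 enters row 1 and ejects 1. So w(5) = 1. P is now [[2, 4, 5], [3]].
Step i=4: Q has 4 at row 2, column 1; remove 3 from row 2 of P and reverse-bump: 3 enters row 1 and ejects 2. So w(4) = 2. P is now [[3, 4, 5]].
Step i=3: Q has 3 at row 1, column 3; remove that cell from P, ejecting 5. So w(3) = 5. P is now [[3, 4]].
Step i=2: Q has 2 at row 1, column 2; remove that cell from P, ejecting 4. So w(2) = 4. P is now [[3]].
Step i=1: Q has 1 at row 1, column 1; remove that cell from P, ejecting 3. So w(1) = 3. P is now [].

So w = 3 4 5 2 1 6.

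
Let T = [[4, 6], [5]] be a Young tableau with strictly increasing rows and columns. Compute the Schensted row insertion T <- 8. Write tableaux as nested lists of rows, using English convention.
[[4, 6, 8], [5]]

8 is larger than every entry of row 1, so it is appended to row 1. The new tableau is [[4, 6, 8], [5]].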